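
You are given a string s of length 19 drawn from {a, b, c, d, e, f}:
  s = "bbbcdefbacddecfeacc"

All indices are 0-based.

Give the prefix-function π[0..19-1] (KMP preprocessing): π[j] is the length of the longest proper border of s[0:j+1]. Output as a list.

π[0] = 0
j=1 s[j]='b': π[1]=1 (border 'b')
j=2 s[j]='b': π[2]=2 (border 'bb')
j=3 s[j]='c': k: 2→1→0; π[3]=0 (border '')
j=4 s[j]='d': π[4]=0 (border '')
j=5 s[j]='e': π[5]=0 (border '')
j=6 s[j]='f': π[6]=0 (border '')
j=7 s[j]='b': π[7]=1 (border 'b')
j=8 s[j]='a': k: 1→0; π[8]=0 (border '')
j=9 s[j]='c': π[9]=0 (border '')
j=10 s[j]='d': π[10]=0 (border '')
j=11 s[j]='d': π[11]=0 (border '')
j=12 s[j]='e': π[12]=0 (border '')
j=13 s[j]='c': π[13]=0 (border '')
j=14 s[j]='f': π[14]=0 (border '')
j=15 s[j]='e': π[15]=0 (border '')
j=16 s[j]='a': π[16]=0 (border '')
j=17 s[j]='c': π[17]=0 (border '')
j=18 s[j]='c': π[18]=0 (border '')

[0, 1, 2, 0, 0, 0, 0, 1, 0, 0, 0, 0, 0, 0, 0, 0, 0, 0, 0]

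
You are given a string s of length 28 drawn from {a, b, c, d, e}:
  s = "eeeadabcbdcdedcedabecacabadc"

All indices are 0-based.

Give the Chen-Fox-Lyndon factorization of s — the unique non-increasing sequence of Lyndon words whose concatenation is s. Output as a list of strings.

["e", "e", "e", "ad", "abcbdcdedcedabecac", "abadc"]

emit factor 1: 'e' (i=0, period=1)
emit factor 2: 'e' (i=1, period=1)
emit factor 3: 'e' (i=2, period=1)
emit factor 4: 'ad' (i=3, period=2)
emit factor 5: 'abcbdcdedcedabecac' (i=5, period=18)
emit factor 6: 'abadc' (i=23, period=5)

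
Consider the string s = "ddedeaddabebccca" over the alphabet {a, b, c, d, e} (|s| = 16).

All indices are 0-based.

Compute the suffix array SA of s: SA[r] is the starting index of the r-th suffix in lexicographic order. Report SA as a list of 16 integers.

sorted suffixes:
  #0 SA[0]=15  'a'
  #1 SA[1]=8  'abebccca'
  #2 SA[2]=5  'addabebccca'
  #3 SA[3]=11  'bccca'
  #4 SA[4]=9  'bebccca'
  #5 SA[5]=14  'ca'
  #6 SA[6]=13  'cca'
  #7 SA[7]=12  'ccca'
  #8 SA[8]=7  'dabebccca'
  #9 SA[9]=6  'ddabebccca'
  #10 SA[10]=0  'ddedeaddabebccca'
  #11 SA[11]=3  'deaddabebccca'
  #12 SA[12]=1  'dedeaddabebccca'
  #13 SA[13]=4  'eaddabebccca'
  #14 SA[14]=10  'ebccca'
  #15 SA[15]=2  'edeaddabebccca'

[15, 8, 5, 11, 9, 14, 13, 12, 7, 6, 0, 3, 1, 4, 10, 2]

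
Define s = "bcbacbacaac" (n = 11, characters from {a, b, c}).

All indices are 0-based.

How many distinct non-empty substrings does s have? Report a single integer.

51

rank | idx | suffix
   0 |   8 | aac
   1 |   9 | ac
   2 |   6 | acaac
   3 |   3 | acbacaac
   4 |   5 | bacaac
   5 |   2 | bacbacaac
   6 |   0 | bcbacbacaac
   7 |  10 | c
   8 |   7 | caac
   9 |   4 | cbacaac
  10 |   1 | cbacbacaac

SA = [8, 9, 6, 3, 5, 2, 0, 10, 7, 4, 1]
[i] adj suffixes → lcp
  [1] 8/9 → 1 ('a')
  [2] 9/6 → 2 ('ac')
  [3] 6/3 → 2 ('ac')
  [4] 3/5 → 0 ('')
  [5] 5/2 → 3 ('bac')
  [6] 2/0 → 1 ('b')
  [7] 0/10 → 0 ('')
  [8] 10/7 → 1 ('c')
  [9] 7/4 → 1 ('c')
  [10] 4/1 → 4 ('cbac')

n(n+1)/2 = 11·12/2 = 66
Σ LCP = 0 + 1 + 2 + 2 + 0 + 3 + 1 + 0 + 1 + 1 + 4 = 15
distinct = 66 − 15 = 51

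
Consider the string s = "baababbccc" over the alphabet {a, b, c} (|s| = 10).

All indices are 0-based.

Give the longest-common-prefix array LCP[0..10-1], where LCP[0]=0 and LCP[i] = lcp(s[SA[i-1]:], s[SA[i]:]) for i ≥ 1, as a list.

[0, 1, 2, 0, 2, 1, 1, 0, 1, 2]

rank→(start, suffix):
  0 → (1, 'aababbccc')
  1 → (2, 'ababbccc')
  2 → (4, 'abbccc')
  3 → (0, 'baababbccc')
  4 → (3, 'babbccc')
  5 → (5, 'bbccc')
  6 → (6, 'bccc')
  7 → (9, 'c')
  8 → (8, 'cc')
  9 → (7, 'ccc')

SA = [1, 2, 4, 0, 3, 5, 6, 9, 8, 7]
i: (SA[i-1],SA[i]) lcp shared
  1: (1,2) 1 'a'
  2: (2,4) 2 'ab'
  3: (4,0) 0 ''
  4: (0,3) 2 'ba'
  5: (3,5) 1 'b'
  6: (5,6) 1 'b'
  7: (6,9) 0 ''
  8: (9,8) 1 'c'
  9: (8,7) 2 'cc'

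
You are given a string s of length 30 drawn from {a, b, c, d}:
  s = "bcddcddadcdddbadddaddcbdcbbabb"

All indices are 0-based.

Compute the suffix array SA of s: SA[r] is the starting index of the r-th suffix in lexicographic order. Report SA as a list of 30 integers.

[27, 7, 18, 14, 29, 26, 13, 28, 25, 0, 22, 24, 21, 4, 1, 9, 6, 17, 12, 23, 20, 3, 8, 5, 16, 11, 19, 2, 15, 10]

rank | idx | suffix
   0 |  27 | abb
   1 |   7 | adcdddbadddaddcbdcbbabb
   2 |  18 | addcbdcbbabb
   3 |  14 | adddaddcbdcbbabb
   4 |  29 | b
   5 |  26 | babb
   6 |  13 | badddaddcbdcbbabb
   7 |  28 | bb
   8 |  25 | bbabb
   9 |   0 | bcddcddadcdddbadddaddcbdcbbabb
  10 |  22 | bdcbbabb
  11 |  24 | cbbabb
  12 |  21 | cbdcbbabb
  13 |   4 | cddadcdddbadddaddcbdcbbabb
  14 |   1 | cddcddadcdddbadddaddcbdcbbabb
  15 |   9 | cdddbadddaddcbdcbbabb
  16 |   6 | dadcdddbadddaddcbdcbbabb
  17 |  17 | daddcbdcbbabb
  18 |  12 | dbadddaddcbdcbbabb
  19 |  23 | dcbbabb
  20 |  20 | dcbdcbbabb
  21 |   3 | dcddadcdddbadddaddcbdcbbabb
  22 |   8 | dcdddbadddaddcbdcbbabb
  23 |   5 | ddadcdddbadddaddcbdcbbabb
  24 |  16 | ddaddcbdcbbabb
  25 |  11 | ddbadddaddcbdcbbabb
  26 |  19 | ddcbdcbbabb
  27 |   2 | ddcddadcdddbadddaddcbdcbbabb
  28 |  15 | dddaddcbdcbbabb
  29 |  10 | dddbadddaddcbdcbbabb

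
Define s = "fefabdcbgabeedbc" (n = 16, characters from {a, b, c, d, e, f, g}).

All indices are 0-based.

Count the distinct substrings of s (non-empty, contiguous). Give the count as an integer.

rank | idx | suffix
   0 |   3 | abdcbgabeedbc
   1 |   9 | abeedbc
   2 |  14 | bc
   3 |   4 | bdcbgabeedbc
   4 |  10 | beedbc
   5 |   7 | bgabeedbc
   6 |  15 | c
   7 |   6 | cbgabeedbc
   8 |  13 | dbc
   9 |   5 | dcbgabeedbc
  10 |  12 | edbc
  11 |  11 | eedbc
  12 |   1 | efabdcbgabeedbc
  13 |   2 | fabdcbgabeedbc
  14 |   0 | fefabdcbgabeedbc
  15 |   8 | gabeedbc

SA = [3, 9, 14, 4, 10, 7, 15, 6, 13, 5, 12, 11, 1, 2, 0, 8]
rank  pair      lcp
   1  s[3:],s[9:]  2  'ab'
   2  s[9:],s[14:]  0  ''
   3  s[14:],s[4:]  1  'b'
   4  s[4:],s[10:]  1  'b'
   5  s[10:],s[7:]  1  'b'
   6  s[7:],s[15:]  0  ''
   7  s[15:],s[6:]  1  'c'
   8  s[6:],s[13:]  0  ''
   9  s[13:],s[5:]  1  'd'
  10  s[5:],s[12:]  0  ''
  11  s[12:],s[11:]  1  'e'
  12  s[11:],s[1:]  1  'e'
  13  s[1:],s[2:]  0  ''
  14  s[2:],s[0:]  1  'f'
  15  s[0:],s[8:]  0  ''

n(n+1)/2 = 16·17/2 = 136
Σ LCP = 0 + 2 + 0 + 1 + 1 + 1 + 0 + 1 + 0 + 1 + 0 + 1 + 1 + 0 + 1 + 0 = 10
distinct = 136 − 10 = 126

126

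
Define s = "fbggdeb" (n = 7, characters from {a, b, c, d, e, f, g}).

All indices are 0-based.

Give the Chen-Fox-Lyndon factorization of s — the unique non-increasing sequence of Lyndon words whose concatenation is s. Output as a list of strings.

emit factor 1: 'f' (i=0, period=1)
emit factor 2: 'bggde' (i=1, period=5)
emit factor 3: 'b' (i=6, period=1)

["f", "bggde", "b"]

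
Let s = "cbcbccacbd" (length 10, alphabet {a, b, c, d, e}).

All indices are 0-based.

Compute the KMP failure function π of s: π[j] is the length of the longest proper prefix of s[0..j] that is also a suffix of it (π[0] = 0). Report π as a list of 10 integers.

[0, 0, 1, 2, 3, 1, 0, 1, 2, 0]

π[0] = 0
j=1 s[j]='b': π[1]=0 (border '')
j=2 s[j]='c': π[2]=1 (border 'c')
j=3 s[j]='b': π[3]=2 (border 'cb')
j=4 s[j]='c': π[4]=3 (border 'cbc')
j=5 s[j]='c': k: 3→1→0; π[5]=1 (border 'c')
j=6 s[j]='a': k: 1→0; π[6]=0 (border '')
j=7 s[j]='c': π[7]=1 (border 'c')
j=8 s[j]='b': π[8]=2 (border 'cb')
j=9 s[j]='d': k: 2→0; π[9]=0 (border '')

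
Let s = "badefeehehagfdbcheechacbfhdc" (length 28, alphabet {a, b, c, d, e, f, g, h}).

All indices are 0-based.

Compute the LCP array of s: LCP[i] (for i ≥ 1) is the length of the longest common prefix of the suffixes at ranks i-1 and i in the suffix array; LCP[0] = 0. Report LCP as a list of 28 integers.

[0, 1, 1, 0, 1, 1, 0, 1, 1, 2, 0, 1, 1, 0, 1, 2, 1, 1, 2, 0, 1, 1, 0, 0, 2, 1, 1, 2]

sorted suffixes:
  #0 SA[0]=21  'acbfhdc'
  #1 SA[1]=1  'adefeehehagfdbcheechacbfhdc'
  #2 SA[2]=10  'agfdbcheechacbfhdc'
  #3 SA[3]=0  'badefeehehagfdbcheechacbfhdc'
  #4 SA[4]=14  'bcheechacbfhdc'
  #5 SA[5]=23  'bfhdc'
  #6 SA[6]=27  'c'
  #7 SA[7]=22  'cbfhdc'
  #8 SA[8]=19  'chacbfhdc'
  #9 SA[9]=15  'cheechacbfhdc'
  #10 SA[10]=13  'dbcheechacbfhdc'
  #11 SA[11]=26  'dc'
  #12 SA[12]=2  'defeehehagfdbcheechacbfhdc'
  #13 SA[13]=18  'echacbfhdc'
  #14 SA[14]=17  'eechacbfhdc'
  #15 SA[15]=5  'eehehagfdbcheechacbfhdc'
  #16 SA[16]=3  'efeehehagfdbcheechacbfhdc'
  #17 SA[17]=8  'ehagfdbcheechacbfhdc'
  #18 SA[18]=6  'ehehagfdbcheechacbfhdc'
  #19 SA[19]=12  'fdbcheechacbfhdc'
  #20 SA[20]=4  'feehehagfdbcheechacbfhdc'
  #21 SA[21]=24  'fhdc'
  #22 SA[22]=11  'gfdbcheechacbfhdc'
  #23 SA[23]=20  'hacbfhdc'
  #24 SA[24]=9  'hagfdbcheechacbfhdc'
  #25 SA[25]=25  'hdc'
  #26 SA[26]=16  'heechacbfhdc'
  #27 SA[27]=7  'hehagfdbcheechacbfhdc'

SA = [21, 1, 10, 0, 14, 23, 27, 22, 19, 15, 13, 26, 2, 18, 17, 5, 3, 8, 6, 12, 4, 24, 11, 20, 9, 25, 16, 7]
rank  pair      lcp
   1  s[21:],s[1:]  1  'a'
   2  s[1:],s[10:]  1  'a'
   3  s[10:],s[0:]  0  ''
   4  s[0:],s[14:]  1  'b'
   5  s[14:],s[23:]  1  'b'
   6  s[23:],s[27:]  0  ''
   7  s[27:],s[22:]  1  'c'
   8  s[22:],s[19:]  1  'c'
   9  s[19:],s[15:]  2  'ch'
  10  s[15:],s[13:]  0  ''
  11  s[13:],s[26:]  1  'd'
  12  s[26:],s[2:]  1  'd'
  13  s[2:],s[18:]  0  ''
  14  s[18:],s[17:]  1  'e'
  15  s[17:],s[5:]  2  'ee'
  16  s[5:],s[3:]  1  'e'
  17  s[3:],s[8:]  1  'e'
  18  s[8:],s[6:]  2  'eh'
  19  s[6:],s[12:]  0  ''
  20  s[12:],s[4:]  1  'f'
  21  s[4:],s[24:]  1  'f'
  22  s[24:],s[11:]  0  ''
  23  s[11:],s[20:]  0  ''
  24  s[20:],s[9:]  2  'ha'
  25  s[9:],s[25:]  1  'h'
  26  s[25:],s[16:]  1  'h'
  27  s[16:],s[7:]  2  'he'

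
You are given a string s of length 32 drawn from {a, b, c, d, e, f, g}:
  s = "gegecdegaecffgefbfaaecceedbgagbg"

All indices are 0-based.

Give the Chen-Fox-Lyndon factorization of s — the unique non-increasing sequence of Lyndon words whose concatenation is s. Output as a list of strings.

emit factor 1: 'g' (i=0, period=1)
emit factor 2: 'eg' (i=1, period=2)
emit factor 3: 'e' (i=3, period=1)
emit factor 4: 'cdeg' (i=4, period=4)
emit factor 5: 'aecffgefbf' (i=8, period=10)
emit factor 6: 'aaecceedbgagbg' (i=18, period=14)

["g", "eg", "e", "cdeg", "aecffgefbf", "aaecceedbgagbg"]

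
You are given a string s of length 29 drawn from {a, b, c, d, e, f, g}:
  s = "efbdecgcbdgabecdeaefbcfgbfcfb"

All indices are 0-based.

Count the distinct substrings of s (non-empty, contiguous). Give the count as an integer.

405

sorted suffixes:
  #0 SA[0]=11  'abecdeaefbcfgbfcfb'
  #1 SA[1]=17  'aefbcfgbfcfb'
  #2 SA[2]=28  'b'
  #3 SA[3]=20  'bcfgbfcfb'
  #4 SA[4]=2  'bdecgcbdgabecdeaefbcfgbfcfb'
  #5 SA[5]=8  'bdgabecdeaefbcfgbfcfb'
  #6 SA[6]=12  'becdeaefbcfgbfcfb'
  #7 SA[7]=24  'bfcfb'
  #8 SA[8]=7  'cbdgabecdeaefbcfgbfcfb'
  #9 SA[9]=14  'cdeaefbcfgbfcfb'
  #10 SA[10]=26  'cfb'
  #11 SA[11]=21  'cfgbfcfb'
  #12 SA[12]=5  'cgcbdgabecdeaefbcfgbfcfb'
  #13 SA[13]=15  'deaefbcfgbfcfb'
  #14 SA[14]=3  'decgcbdgabecdeaefbcfgbfcfb'
  #15 SA[15]=9  'dgabecdeaefbcfgbfcfb'
  #16 SA[16]=16  'eaefbcfgbfcfb'
  #17 SA[17]=13  'ecdeaefbcfgbfcfb'
  #18 SA[18]=4  'ecgcbdgabecdeaefbcfgbfcfb'
  #19 SA[19]=18  'efbcfgbfcfb'
  #20 SA[20]=0  'efbdecgcbdgabecdeaefbcfgbfcfb'
  #21 SA[21]=27  'fb'
  #22 SA[22]=19  'fbcfgbfcfb'
  #23 SA[23]=1  'fbdecgcbdgabecdeaefbcfgbfcfb'
  #24 SA[24]=25  'fcfb'
  #25 SA[25]=22  'fgbfcfb'
  #26 SA[26]=10  'gabecdeaefbcfgbfcfb'
  #27 SA[27]=23  'gbfcfb'
  #28 SA[28]=6  'gcbdgabecdeaefbcfgbfcfb'

SA = [11, 17, 28, 20, 2, 8, 12, 24, 7, 14, 26, 21, 5, 15, 3, 9, 16, 13, 4, 18, 0, 27, 19, 1, 25, 22, 10, 23, 6]
rank  pair      lcp
   1  s[11:],s[17:]  1  'a'
   2  s[17:],s[28:]  0  ''
   3  s[28:],s[20:]  1  'b'
   4  s[20:],s[2:]  1  'b'
   5  s[2:],s[8:]  2  'bd'
   6  s[8:],s[12:]  1  'b'
   7  s[12:],s[24:]  1  'b'
   8  s[24:],s[7:]  0  ''
   9  s[7:],s[14:]  1  'c'
  10  s[14:],s[26:]  1  'c'
  11  s[26:],s[21:]  2  'cf'
  12  s[21:],s[5:]  1  'c'
  13  s[5:],s[15:]  0  ''
  14  s[15:],s[3:]  2  'de'
  15  s[3:],s[9:]  1  'd'
  16  s[9:],s[16:]  0  ''
  17  s[16:],s[13:]  1  'e'
  18  s[13:],s[4:]  2  'ec'
  19  s[4:],s[18:]  1  'e'
  20  s[18:],s[0:]  3  'efb'
  21  s[0:],s[27:]  0  ''
  22  s[27:],s[19:]  2  'fb'
  23  s[19:],s[1:]  2  'fb'
  24  s[1:],s[25:]  1  'f'
  25  s[25:],s[22:]  1  'f'
  26  s[22:],s[10:]  0  ''
  27  s[10:],s[23:]  1  'g'
  28  s[23:],s[6:]  1  'g'

n(n+1)/2 = 29·30/2 = 435
Σ LCP = 0 + 1 + 0 + 1 + 1 + 2 + 1 + 1 + 0 + 1 + 1 + 2 + 1 + 0 + 2 + 1 + 0 + 1 + 2 + 1 + 3 + 0 + 2 + 2 + 1 + 1 + 0 + 1 + 1 = 30
distinct = 435 − 30 = 405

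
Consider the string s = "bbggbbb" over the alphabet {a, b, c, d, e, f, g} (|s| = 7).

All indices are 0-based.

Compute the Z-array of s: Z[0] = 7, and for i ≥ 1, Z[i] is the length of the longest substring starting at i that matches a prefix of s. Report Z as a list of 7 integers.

[7, 1, 0, 0, 2, 2, 1]

Z[0]=7
i=1: i≥r, start 0; Z[1]=1 grow→box=[1,2)
i=2: i≥r, start 0; Z[2]=0
i=3: i≥r, start 0; Z[3]=0
i=4: i≥r, start 0; Z[4]=2 grow→box=[4,6)
i=5: min(r-i=1, Z[1]=1)=1; Z[5]=2 grow→box=[5,7)
i=6: min(r-i=1, Z[1]=1)=1; Z[6]=1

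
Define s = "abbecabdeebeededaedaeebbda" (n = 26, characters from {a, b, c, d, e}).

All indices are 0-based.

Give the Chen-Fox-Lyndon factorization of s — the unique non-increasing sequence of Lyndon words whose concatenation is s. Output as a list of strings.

["abbecabdeebeededaedaeebbd", "a"]

emit factor 1: 'abbecabdeebeededaedaeebbd' (i=0, period=25)
emit factor 2: 'a' (i=25, period=1)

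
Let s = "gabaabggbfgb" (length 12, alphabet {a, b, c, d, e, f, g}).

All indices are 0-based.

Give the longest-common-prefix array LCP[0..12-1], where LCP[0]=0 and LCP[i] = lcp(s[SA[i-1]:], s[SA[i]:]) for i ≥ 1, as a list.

rank→(start, suffix):
  0 → (3, 'aabggbfgb')
  1 → (1, 'abaabggbfgb')
  2 → (4, 'abggbfgb')
  3 → (11, 'b')
  4 → (2, 'baabggbfgb')
  5 → (8, 'bfgb')
  6 → (5, 'bggbfgb')
  7 → (9, 'fgb')
  8 → (0, 'gabaabggbfgb')
  9 → (10, 'gb')
  10 → (7, 'gbfgb')
  11 → (6, 'ggbfgb')

SA = [3, 1, 4, 11, 2, 8, 5, 9, 0, 10, 7, 6]
rank  pair      lcp
   1  s[3:],s[1:]  1  'a'
   2  s[1:],s[4:]  2  'ab'
   3  s[4:],s[11:]  0  ''
   4  s[11:],s[2:]  1  'b'
   5  s[2:],s[8:]  1  'b'
   6  s[8:],s[5:]  1  'b'
   7  s[5:],s[9:]  0  ''
   8  s[9:],s[0:]  0  ''
   9  s[0:],s[10:]  1  'g'
  10  s[10:],s[7:]  2  'gb'
  11  s[7:],s[6:]  1  'g'

[0, 1, 2, 0, 1, 1, 1, 0, 0, 1, 2, 1]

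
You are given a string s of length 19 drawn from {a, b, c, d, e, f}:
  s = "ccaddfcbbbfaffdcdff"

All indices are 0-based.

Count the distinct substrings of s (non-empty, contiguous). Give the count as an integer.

173

sorted suffixes:
  #0 SA[0]=2  'addfcbbbfaffdcdff'
  #1 SA[1]=11  'affdcdff'
  #2 SA[2]=7  'bbbfaffdcdff'
  #3 SA[3]=8  'bbfaffdcdff'
  #4 SA[4]=9  'bfaffdcdff'
  #5 SA[5]=1  'caddfcbbbfaffdcdff'
  #6 SA[6]=6  'cbbbfaffdcdff'
  #7 SA[7]=0  'ccaddfcbbbfaffdcdff'
  #8 SA[8]=15  'cdff'
  #9 SA[9]=14  'dcdff'
  #10 SA[10]=3  'ddfcbbbfaffdcdff'
  #11 SA[11]=4  'dfcbbbfaffdcdff'
  #12 SA[12]=16  'dff'
  #13 SA[13]=18  'f'
  #14 SA[14]=10  'faffdcdff'
  #15 SA[15]=5  'fcbbbfaffdcdff'
  #16 SA[16]=13  'fdcdff'
  #17 SA[17]=17  'ff'
  #18 SA[18]=12  'ffdcdff'

SA = [2, 11, 7, 8, 9, 1, 6, 0, 15, 14, 3, 4, 16, 18, 10, 5, 13, 17, 12]
rank  pair      lcp
   1  s[2:],s[11:]  1  'a'
   2  s[11:],s[7:]  0  ''
   3  s[7:],s[8:]  2  'bb'
   4  s[8:],s[9:]  1  'b'
   5  s[9:],s[1:]  0  ''
   6  s[1:],s[6:]  1  'c'
   7  s[6:],s[0:]  1  'c'
   8  s[0:],s[15:]  1  'c'
   9  s[15:],s[14:]  0  ''
  10  s[14:],s[3:]  1  'd'
  11  s[3:],s[4:]  1  'd'
  12  s[4:],s[16:]  2  'df'
  13  s[16:],s[18:]  0  ''
  14  s[18:],s[10:]  1  'f'
  15  s[10:],s[5:]  1  'f'
  16  s[5:],s[13:]  1  'f'
  17  s[13:],s[17:]  1  'f'
  18  s[17:],s[12:]  2  'ff'

n(n+1)/2 = 19·20/2 = 190
Σ LCP = 0 + 1 + 0 + 2 + 1 + 0 + 1 + 1 + 1 + 0 + 1 + 1 + 2 + 0 + 1 + 1 + 1 + 1 + 2 = 17
distinct = 190 − 17 = 173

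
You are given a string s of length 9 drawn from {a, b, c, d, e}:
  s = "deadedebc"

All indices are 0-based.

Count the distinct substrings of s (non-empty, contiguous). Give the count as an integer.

rank→(start, suffix):
  0 → (2, 'adedebc')
  1 → (7, 'bc')
  2 → (8, 'c')
  3 → (0, 'deadedebc')
  4 → (5, 'debc')
  5 → (3, 'dedebc')
  6 → (1, 'eadedebc')
  7 → (6, 'ebc')
  8 → (4, 'edebc')

SA = [2, 7, 8, 0, 5, 3, 1, 6, 4]
[i] adj suffixes → lcp
  [1] 2/7 → 0 ('')
  [2] 7/8 → 0 ('')
  [3] 8/0 → 0 ('')
  [4] 0/5 → 2 ('de')
  [5] 5/3 → 2 ('de')
  [6] 3/1 → 0 ('')
  [7] 1/6 → 1 ('e')
  [8] 6/4 → 1 ('e')

n(n+1)/2 = 9·10/2 = 45
Σ LCP = 0 + 0 + 0 + 0 + 2 + 2 + 0 + 1 + 1 = 6
distinct = 45 − 6 = 39

39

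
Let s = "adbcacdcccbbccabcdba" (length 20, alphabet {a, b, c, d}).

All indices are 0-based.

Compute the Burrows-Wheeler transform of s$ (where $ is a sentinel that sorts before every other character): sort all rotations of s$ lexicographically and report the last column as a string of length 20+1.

rank  rotation               last
    0  $adbcacdcccbbccabcdba  a
    1  a$adbcacdcccbbccabcdb  b
    2  abcdba$adbcacdcccbbcc  c
    3  acdcccbbccabcdba$adbc  c
    4  adbcacdcccbbccabcdba$  $
    5  ba$adbcacdcccbbccabcd  d
    6  bbccabcdba$adbcacdccc  c
    7  bcacdcccbbccabcdba$ad  d
    8  bccabcdba$adbcacdcccb  b
    9  bcdba$adbcacdcccbbcca  a
   10  cabcdba$adbcacdcccbbc  c
   11  cacdcccbbccabcdba$adb  b
   12  cbbccabcdba$adbcacdcc  c
   13  ccabcdba$adbcacdcccbb  b
   14  ccbbccabcdba$adbcacdc  c
   15  cccbbccabcdba$adbcacd  d
   16  cdba$adbcacdcccbbccab  b
   17  cdcccbbccabcdba$adbca  a
   18  dba$adbcacdcccbbccabc  c
   19  dbcacdcccbbccabcdba$a  a
   20  dcccbbccabcdba$adbcac  c

abcc$dcdbacbcbcdbacac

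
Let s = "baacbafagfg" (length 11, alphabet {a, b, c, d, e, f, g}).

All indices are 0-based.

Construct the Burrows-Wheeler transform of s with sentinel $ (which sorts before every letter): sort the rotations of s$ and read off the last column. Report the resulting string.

rank  rotation      last
    0  $baacbafagfg  g
    1  aacbafagfg$b  b
    2  acbafagfg$ba  a
    3  afagfg$baacb  b
    4  agfg$baacbaf  f
    5  baacbafagfg$  $
    6  bafagfg$baac  c
    7  cbafagfg$baa  a
    8  fagfg$baacba  a
    9  fg$baacbafag  g
   10  g$baacbafagf  f
   11  gfg$baacbafa  a

gbabf$caagfa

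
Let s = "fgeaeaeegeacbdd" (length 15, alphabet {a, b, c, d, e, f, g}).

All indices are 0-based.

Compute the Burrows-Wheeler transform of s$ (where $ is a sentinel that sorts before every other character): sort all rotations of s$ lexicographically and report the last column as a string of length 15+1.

deeecadbggaae$ef

rank  rotation          last
    0  $fgeaeaeegeacbdd  d
    1  acbdd$fgeaeaeege  e
    2  aeaeegeacbdd$fge  e
    3  aeegeacbdd$fgeae  e
    4  bdd$fgeaeaeegeac  c
    5  cbdd$fgeaeaeegea  a
    6  d$fgeaeaeegeacbd  d
    7  dd$fgeaeaeegeacb  b
    8  eacbdd$fgeaeaeeg  g
    9  eaeaeegeacbdd$fg  g
   10  eaeegeacbdd$fgea  a
   11  eegeacbdd$fgeaea  a
   12  egeacbdd$fgeaeae  e
   13  fgeaeaeegeacbdd$  $
   14  geacbdd$fgeaeaee  e
   15  geaeaeegeacbdd$f  f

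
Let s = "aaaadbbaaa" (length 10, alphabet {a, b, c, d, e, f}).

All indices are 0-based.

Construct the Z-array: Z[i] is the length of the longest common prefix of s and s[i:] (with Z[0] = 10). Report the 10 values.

Z[0]=10
i=1: outside box; Z[1]=3 grow→box=[1,4)
i=2: min(r-i=2, Z[1]=3)=2; Z[2]=2
i=3: min(r-i=1, Z[2]=2)=1; Z[3]=1
i=4: outside box; Z[4]=0
i=5: outside box; Z[5]=0
i=6: outside box; Z[6]=0
i=7: outside box; Z[7]=3 grow→box=[7,10)
i=8: min(r-i=2, Z[1]=3)=2; Z[8]=2
i=9: min(r-i=1, Z[2]=2)=1; Z[9]=1

[10, 3, 2, 1, 0, 0, 0, 3, 2, 1]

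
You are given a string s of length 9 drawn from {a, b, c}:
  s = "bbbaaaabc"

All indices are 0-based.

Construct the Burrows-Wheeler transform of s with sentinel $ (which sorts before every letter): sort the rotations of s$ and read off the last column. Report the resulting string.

rank  rotation    last
    0  $bbbaaaabc  c
    1  aaaabc$bbb  b
    2  aaabc$bbba  a
    3  aabc$bbbaa  a
    4  abc$bbbaaa  a
    5  baaaabc$bb  b
    6  bbaaaabc$b  b
    7  bbbaaaabc$  $
    8  bc$bbbaaaa  a
    9  c$bbbaaaab  b

cbaaabb$ab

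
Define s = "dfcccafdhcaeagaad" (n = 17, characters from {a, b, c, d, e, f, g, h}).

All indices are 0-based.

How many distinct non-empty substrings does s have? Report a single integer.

141

sorted suffixes:
  #0 SA[0]=14  'aad'
  #1 SA[1]=15  'ad'
  #2 SA[2]=10  'aeagaad'
  #3 SA[3]=5  'afdhcaeagaad'
  #4 SA[4]=12  'agaad'
  #5 SA[5]=9  'caeagaad'
  #6 SA[6]=4  'cafdhcaeagaad'
  #7 SA[7]=3  'ccafdhcaeagaad'
  #8 SA[8]=2  'cccafdhcaeagaad'
  #9 SA[9]=16  'd'
  #10 SA[10]=0  'dfcccafdhcaeagaad'
  #11 SA[11]=7  'dhcaeagaad'
  #12 SA[12]=11  'eagaad'
  #13 SA[13]=1  'fcccafdhcaeagaad'
  #14 SA[14]=6  'fdhcaeagaad'
  #15 SA[15]=13  'gaad'
  #16 SA[16]=8  'hcaeagaad'

SA = [14, 15, 10, 5, 12, 9, 4, 3, 2, 16, 0, 7, 11, 1, 6, 13, 8]
[i] adj suffixes → lcp
  [1] 14/15 → 1 ('a')
  [2] 15/10 → 1 ('a')
  [3] 10/5 → 1 ('a')
  [4] 5/12 → 1 ('a')
  [5] 12/9 → 0 ('')
  [6] 9/4 → 2 ('ca')
  [7] 4/3 → 1 ('c')
  [8] 3/2 → 2 ('cc')
  [9] 2/16 → 0 ('')
  [10] 16/0 → 1 ('d')
  [11] 0/7 → 1 ('d')
  [12] 7/11 → 0 ('')
  [13] 11/1 → 0 ('')
  [14] 1/6 → 1 ('f')
  [15] 6/13 → 0 ('')
  [16] 13/8 → 0 ('')

n(n+1)/2 = 17·18/2 = 153
Σ LCP = 0 + 1 + 1 + 1 + 1 + 0 + 2 + 1 + 2 + 0 + 1 + 1 + 0 + 0 + 1 + 0 + 0 = 12
distinct = 153 − 12 = 141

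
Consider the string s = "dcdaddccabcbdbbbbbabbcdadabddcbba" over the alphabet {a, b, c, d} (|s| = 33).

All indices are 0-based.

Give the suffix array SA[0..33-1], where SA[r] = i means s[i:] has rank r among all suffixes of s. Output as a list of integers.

rank→(start, suffix):
  0 → (32, 'a')
  1 → (18, 'abbcdadabddcbba')
  2 → (8, 'abcbdbbbbbabbcdadabddcbba')
  3 → (25, 'abddcbba')
  4 → (23, 'adabddcbba')
  5 → (3, 'addccabcbdbbbbbabbcdadabddcbba')
  6 → (31, 'ba')
  7 → (17, 'babbcdadabddcbba')
  8 → (30, 'bba')
  9 → (16, 'bbabbcdadabddcbba')
  10 → (15, 'bbbabbcdadabddcbba')
  11 → (14, 'bbbbabbcdadabddcbba')
  12 → (13, 'bbbbbabbcdadabddcbba')
  13 → (19, 'bbcdadabddcbba')
  14 → (9, 'bcbdbbbbbabbcdadabddcbba')
  15 → (20, 'bcdadabddcbba')
  16 → (11, 'bdbbbbbabbcdadabddcbba')
  17 → (26, 'bddcbba')
  18 → (7, 'cabcbdbbbbbabbcdadabddcbba')
  19 → (29, 'cbba')
  20 → (10, 'cbdbbbbbabbcdadabddcbba')
  21 → (6, 'ccabcbdbbbbbabbcdadabddcbba')
  22 → (21, 'cdadabddcbba')
  23 → (1, 'cdaddccabcbdbbbbbabbcdadabddcbba')
  24 → (24, 'dabddcbba')
  25 → (22, 'dadabddcbba')
  26 → (2, 'daddccabcbdbbbbbabbcdadabddcbba')
  27 → (12, 'dbbbbbabbcdadabddcbba')
  28 → (28, 'dcbba')
  29 → (5, 'dccabcbdbbbbbabbcdadabddcbba')
  30 → (0, 'dcdaddccabcbdbbbbbabbcdadabddcbba')
  31 → (27, 'ddcbba')
  32 → (4, 'ddccabcbdbbbbbabbcdadabddcbba')

[32, 18, 8, 25, 23, 3, 31, 17, 30, 16, 15, 14, 13, 19, 9, 20, 11, 26, 7, 29, 10, 6, 21, 1, 24, 22, 2, 12, 28, 5, 0, 27, 4]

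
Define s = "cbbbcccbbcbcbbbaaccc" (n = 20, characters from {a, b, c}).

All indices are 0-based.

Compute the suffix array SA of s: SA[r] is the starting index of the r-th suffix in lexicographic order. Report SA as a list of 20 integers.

[15, 16, 14, 13, 12, 1, 7, 2, 10, 8, 3, 19, 11, 0, 6, 9, 18, 5, 17, 4]

sorted suffixes:
  #0 SA[0]=15  'aaccc'
  #1 SA[1]=16  'accc'
  #2 SA[2]=14  'baaccc'
  #3 SA[3]=13  'bbaaccc'
  #4 SA[4]=12  'bbbaaccc'
  #5 SA[5]=1  'bbbcccbbcbcbbbaaccc'
  #6 SA[6]=7  'bbcbcbbbaaccc'
  #7 SA[7]=2  'bbcccbbcbcbbbaaccc'
  #8 SA[8]=10  'bcbbbaaccc'
  #9 SA[9]=8  'bcbcbbbaaccc'
  #10 SA[10]=3  'bcccbbcbcbbbaaccc'
  #11 SA[11]=19  'c'
  #12 SA[12]=11  'cbbbaaccc'
  #13 SA[13]=0  'cbbbcccbbcbcbbbaaccc'
  #14 SA[14]=6  'cbbcbcbbbaaccc'
  #15 SA[15]=9  'cbcbbbaaccc'
  #16 SA[16]=18  'cc'
  #17 SA[17]=5  'ccbbcbcbbbaaccc'
  #18 SA[18]=17  'ccc'
  #19 SA[19]=4  'cccbbcbcbbbaaccc'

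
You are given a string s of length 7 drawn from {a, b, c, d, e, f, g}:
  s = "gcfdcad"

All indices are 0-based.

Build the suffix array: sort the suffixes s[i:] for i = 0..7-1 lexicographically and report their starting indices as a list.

rank→(start, suffix):
  0 → (5, 'ad')
  1 → (4, 'cad')
  2 → (1, 'cfdcad')
  3 → (6, 'd')
  4 → (3, 'dcad')
  5 → (2, 'fdcad')
  6 → (0, 'gcfdcad')

[5, 4, 1, 6, 3, 2, 0]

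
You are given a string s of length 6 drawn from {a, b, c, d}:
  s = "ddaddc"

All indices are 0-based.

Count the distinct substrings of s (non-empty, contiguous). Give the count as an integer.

17

rank→(start, suffix):
  0 → (2, 'addc')
  1 → (5, 'c')
  2 → (1, 'daddc')
  3 → (4, 'dc')
  4 → (0, 'ddaddc')
  5 → (3, 'ddc')

SA = [2, 5, 1, 4, 0, 3]
[i] adj suffixes → lcp
  [1] 2/5 → 0 ('')
  [2] 5/1 → 0 ('')
  [3] 1/4 → 1 ('d')
  [4] 4/0 → 1 ('d')
  [5] 0/3 → 2 ('dd')

n(n+1)/2 = 6·7/2 = 21
Σ LCP = 0 + 0 + 0 + 1 + 1 + 2 = 4
distinct = 21 − 4 = 17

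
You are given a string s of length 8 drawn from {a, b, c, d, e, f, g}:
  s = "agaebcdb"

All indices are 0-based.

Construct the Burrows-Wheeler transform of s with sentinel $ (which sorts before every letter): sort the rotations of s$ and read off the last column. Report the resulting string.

rank  rotation   last
    0  $agaebcdb  b
    1  aebcdb$ag  g
    2  agaebcdb$  $
    3  b$agaebcd  d
    4  bcdb$agae  e
    5  cdb$agaeb  b
    6  db$agaebc  c
    7  ebcdb$aga  a
    8  gaebcdb$a  a

bg$debcaa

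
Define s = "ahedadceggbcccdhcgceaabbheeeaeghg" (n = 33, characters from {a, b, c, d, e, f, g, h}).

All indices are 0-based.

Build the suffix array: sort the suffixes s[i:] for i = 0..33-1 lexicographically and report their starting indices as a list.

rank→(start, suffix):
  0 → (20, 'aabbheeeaeghg')
  1 → (21, 'abbheeeaeghg')
  2 → (4, 'adceggbcccdhcgceaabbheeeaeghg')
  3 → (28, 'aeghg')
  4 → (0, 'ahedadceggbcccdhcgceaabbheeeaeghg')
  5 → (22, 'bbheeeaeghg')
  6 → (10, 'bcccdhcgceaabbheeeaeghg')
  7 → (23, 'bheeeaeghg')
  8 → (11, 'cccdhcgceaabbheeeaeghg')
  9 → (12, 'ccdhcgceaabbheeeaeghg')
  10 → (13, 'cdhcgceaabbheeeaeghg')
  11 → (18, 'ceaabbheeeaeghg')
  12 → (6, 'ceggbcccdhcgceaabbheeeaeghg')
  13 → (16, 'cgceaabbheeeaeghg')
  14 → (3, 'dadceggbcccdhcgceaabbheeeaeghg')
  15 → (5, 'dceggbcccdhcgceaabbheeeaeghg')
  16 → (14, 'dhcgceaabbheeeaeghg')
  17 → (19, 'eaabbheeeaeghg')
  18 → (27, 'eaeghg')
  19 → (2, 'edadceggbcccdhcgceaabbheeeaeghg')
  20 → (26, 'eeaeghg')
  21 → (25, 'eeeaeghg')
  22 → (7, 'eggbcccdhcgceaabbheeeaeghg')
  23 → (29, 'eghg')
  24 → (32, 'g')
  25 → (9, 'gbcccdhcgceaabbheeeaeghg')
  26 → (17, 'gceaabbheeeaeghg')
  27 → (8, 'ggbcccdhcgceaabbheeeaeghg')
  28 → (30, 'ghg')
  29 → (15, 'hcgceaabbheeeaeghg')
  30 → (1, 'hedadceggbcccdhcgceaabbheeeaeghg')
  31 → (24, 'heeeaeghg')
  32 → (31, 'hg')

[20, 21, 4, 28, 0, 22, 10, 23, 11, 12, 13, 18, 6, 16, 3, 5, 14, 19, 27, 2, 26, 25, 7, 29, 32, 9, 17, 8, 30, 15, 1, 24, 31]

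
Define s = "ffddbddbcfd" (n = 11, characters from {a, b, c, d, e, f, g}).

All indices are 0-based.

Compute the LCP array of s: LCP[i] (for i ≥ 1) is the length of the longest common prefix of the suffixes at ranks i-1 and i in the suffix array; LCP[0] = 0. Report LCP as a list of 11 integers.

[0, 1, 0, 0, 1, 2, 1, 3, 0, 2, 1]

rank→(start, suffix):
  0 → (7, 'bcfd')
  1 → (4, 'bddbcfd')
  2 → (8, 'cfd')
  3 → (10, 'd')
  4 → (6, 'dbcfd')
  5 → (3, 'dbddbcfd')
  6 → (5, 'ddbcfd')
  7 → (2, 'ddbddbcfd')
  8 → (9, 'fd')
  9 → (1, 'fddbddbcfd')
  10 → (0, 'ffddbddbcfd')

SA = [7, 4, 8, 10, 6, 3, 5, 2, 9, 1, 0]
rank  pair      lcp
   1  s[7:],s[4:]  1  'b'
   2  s[4:],s[8:]  0  ''
   3  s[8:],s[10:]  0  ''
   4  s[10:],s[6:]  1  'd'
   5  s[6:],s[3:]  2  'db'
   6  s[3:],s[5:]  1  'd'
   7  s[5:],s[2:]  3  'ddb'
   8  s[2:],s[9:]  0  ''
   9  s[9:],s[1:]  2  'fd'
  10  s[1:],s[0:]  1  'f'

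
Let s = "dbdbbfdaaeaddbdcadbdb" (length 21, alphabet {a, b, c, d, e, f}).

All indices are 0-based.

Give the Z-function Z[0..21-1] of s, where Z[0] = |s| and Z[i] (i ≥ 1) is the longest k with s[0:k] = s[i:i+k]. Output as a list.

[21, 0, 2, 0, 0, 0, 1, 0, 0, 0, 0, 1, 3, 0, 1, 0, 0, 4, 0, 2, 0]

Z[0]=21
i=1: outside box; Z[1]=0
i=2: outside box; Z[2]=2 extend→box=[2,4)
i=3: min(r-i=1, Z[1]=0)=0; Z[3]=0
i=4: outside box; Z[4]=0
i=5: outside box; Z[5]=0
i=6: outside box; Z[6]=1 extend→box=[6,7)
i=7: outside box; Z[7]=0
i=8: outside box; Z[8]=0
i=9: outside box; Z[9]=0
i=10: outside box; Z[10]=0
i=11: outside box; Z[11]=1 extend→box=[11,12)
i=12: outside box; Z[12]=3 extend→box=[12,15)
i=13: min(r-i=2, Z[1]=0)=0; Z[13]=0
i=14: min(r-i=1, Z[2]=2)=1; Z[14]=1
i=15: outside box; Z[15]=0
i=16: outside box; Z[16]=0
i=17: outside box; Z[17]=4 extend→box=[17,21)
i=18: min(r-i=3, Z[1]=0)=0; Z[18]=0
i=19: min(r-i=2, Z[2]=2)=2; Z[19]=2
i=20: min(r-i=1, Z[3]=0)=0; Z[20]=0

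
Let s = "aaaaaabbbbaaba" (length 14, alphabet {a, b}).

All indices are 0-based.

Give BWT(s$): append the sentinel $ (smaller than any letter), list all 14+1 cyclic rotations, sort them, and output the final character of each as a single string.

ab$aaabaaaabbba

rank  rotation         last
    0  $aaaaaabbbbaaba  a
    1  a$aaaaaabbbbaab  b
    2  aaaaaabbbbaaba$  $
    3  aaaaabbbbaaba$a  a
    4  aaaabbbbaaba$aa  a
    5  aaabbbbaaba$aaa  a
    6  aaba$aaaaaabbbb  b
    7  aabbbbaaba$aaaa  a
    8  aba$aaaaaabbbba  a
    9  abbbbaaba$aaaaa  a
   10  ba$aaaaaabbbbaa  a
   11  baaba$aaaaaabbb  b
   12  bbaaba$aaaaaabb  b
   13  bbbaaba$aaaaaab  b
   14  bbbbaaba$aaaaaa  a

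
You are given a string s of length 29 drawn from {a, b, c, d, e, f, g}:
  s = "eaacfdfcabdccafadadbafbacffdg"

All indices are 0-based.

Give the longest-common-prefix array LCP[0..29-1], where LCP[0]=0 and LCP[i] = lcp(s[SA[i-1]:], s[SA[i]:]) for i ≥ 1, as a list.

sorted suffixes:
  #0 SA[0]=1  'aacfdfcabdccafadadbafbacffdg'
  #1 SA[1]=8  'abdccafadadbafbacffdg'
  #2 SA[2]=2  'acfdfcabdccafadadbafbacffdg'
  #3 SA[3]=23  'acffdg'
  #4 SA[4]=15  'adadbafbacffdg'
  #5 SA[5]=17  'adbafbacffdg'
  #6 SA[6]=13  'afadadbafbacffdg'
  #7 SA[7]=20  'afbacffdg'
  #8 SA[8]=22  'bacffdg'
  #9 SA[9]=19  'bafbacffdg'
  #10 SA[10]=9  'bdccafadadbafbacffdg'
  #11 SA[11]=7  'cabdccafadadbafbacffdg'
  #12 SA[12]=12  'cafadadbafbacffdg'
  #13 SA[13]=11  'ccafadadbafbacffdg'
  #14 SA[14]=3  'cfdfcabdccafadadbafbacffdg'
  #15 SA[15]=24  'cffdg'
  #16 SA[16]=16  'dadbafbacffdg'
  #17 SA[17]=18  'dbafbacffdg'
  #18 SA[18]=10  'dccafadadbafbacffdg'
  #19 SA[19]=5  'dfcabdccafadadbafbacffdg'
  #20 SA[20]=27  'dg'
  #21 SA[21]=0  'eaacfdfcabdccafadadbafbacffdg'
  #22 SA[22]=14  'fadadbafbacffdg'
  #23 SA[23]=21  'fbacffdg'
  #24 SA[24]=6  'fcabdccafadadbafbacffdg'
  #25 SA[25]=4  'fdfcabdccafadadbafbacffdg'
  #26 SA[26]=26  'fdg'
  #27 SA[27]=25  'ffdg'
  #28 SA[28]=28  'g'

SA = [1, 8, 2, 23, 15, 17, 13, 20, 22, 19, 9, 7, 12, 11, 3, 24, 16, 18, 10, 5, 27, 0, 14, 21, 6, 4, 26, 25, 28]
[i] adj suffixes → lcp
  [1] 1/8 → 1 ('a')
  [2] 8/2 → 1 ('a')
  [3] 2/23 → 3 ('acf')
  [4] 23/15 → 1 ('a')
  [5] 15/17 → 2 ('ad')
  [6] 17/13 → 1 ('a')
  [7] 13/20 → 2 ('af')
  [8] 20/22 → 0 ('')
  [9] 22/19 → 2 ('ba')
  [10] 19/9 → 1 ('b')
  [11] 9/7 → 0 ('')
  [12] 7/12 → 2 ('ca')
  [13] 12/11 → 1 ('c')
  [14] 11/3 → 1 ('c')
  [15] 3/24 → 2 ('cf')
  [16] 24/16 → 0 ('')
  [17] 16/18 → 1 ('d')
  [18] 18/10 → 1 ('d')
  [19] 10/5 → 1 ('d')
  [20] 5/27 → 1 ('d')
  [21] 27/0 → 0 ('')
  [22] 0/14 → 0 ('')
  [23] 14/21 → 1 ('f')
  [24] 21/6 → 1 ('f')
  [25] 6/4 → 1 ('f')
  [26] 4/26 → 2 ('fd')
  [27] 26/25 → 1 ('f')
  [28] 25/28 → 0 ('')

[0, 1, 1, 3, 1, 2, 1, 2, 0, 2, 1, 0, 2, 1, 1, 2, 0, 1, 1, 1, 1, 0, 0, 1, 1, 1, 2, 1, 0]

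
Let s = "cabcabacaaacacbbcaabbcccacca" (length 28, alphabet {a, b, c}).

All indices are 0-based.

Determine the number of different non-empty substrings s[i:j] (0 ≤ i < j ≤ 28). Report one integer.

rank→(start, suffix):
  0 → (27, 'a')
  1 → (8, 'aaacacbbcaabbcccacca')
  2 → (17, 'aabbcccacca')
  3 → (9, 'aacacbbcaabbcccacca')
  4 → (4, 'abacaaacacbbcaabbcccacca')
  5 → (18, 'abbcccacca')
  6 → (1, 'abcabacaaacacbbcaabbcccacca')
  7 → (6, 'acaaacacbbcaabbcccacca')
  8 → (10, 'acacbbcaabbcccacca')
  9 → (12, 'acbbcaabbcccacca')
  10 → (24, 'acca')
  11 → (5, 'bacaaacacbbcaabbcccacca')
  12 → (14, 'bbcaabbcccacca')
  13 → (19, 'bbcccacca')
  14 → (15, 'bcaabbcccacca')
  15 → (2, 'bcabacaaacacbbcaabbcccacca')
  16 → (20, 'bcccacca')
  17 → (26, 'ca')
  18 → (7, 'caaacacbbcaabbcccacca')
  19 → (16, 'caabbcccacca')
  20 → (3, 'cabacaaacacbbcaabbcccacca')
  21 → (0, 'cabcabacaaacacbbcaabbcccacca')
  22 → (11, 'cacbbcaabbcccacca')
  23 → (23, 'cacca')
  24 → (13, 'cbbcaabbcccacca')
  25 → (25, 'cca')
  26 → (22, 'ccacca')
  27 → (21, 'cccacca')

SA = [27, 8, 17, 9, 4, 18, 1, 6, 10, 12, 24, 5, 14, 19, 15, 2, 20, 26, 7, 16, 3, 0, 11, 23, 13, 25, 22, 21]
rank  pair      lcp
   1  s[27:],s[8:]  1  'a'
   2  s[8:],s[17:]  2  'aa'
   3  s[17:],s[9:]  2  'aa'
   4  s[9:],s[4:]  1  'a'
   5  s[4:],s[18:]  2  'ab'
   6  s[18:],s[1:]  2  'ab'
   7  s[1:],s[6:]  1  'a'
   8  s[6:],s[10:]  3  'aca'
   9  s[10:],s[12:]  2  'ac'
  10  s[12:],s[24:]  2  'ac'
  11  s[24:],s[5:]  0  ''
  12  s[5:],s[14:]  1  'b'
  13  s[14:],s[19:]  3  'bbc'
  14  s[19:],s[15:]  1  'b'
  15  s[15:],s[2:]  3  'bca'
  16  s[2:],s[20:]  2  'bc'
  17  s[20:],s[26:]  0  ''
  18  s[26:],s[7:]  2  'ca'
  19  s[7:],s[16:]  3  'caa'
  20  s[16:],s[3:]  2  'ca'
  21  s[3:],s[0:]  3  'cab'
  22  s[0:],s[11:]  2  'ca'
  23  s[11:],s[23:]  3  'cac'
  24  s[23:],s[13:]  1  'c'
  25  s[13:],s[25:]  1  'c'
  26  s[25:],s[22:]  3  'cca'
  27  s[22:],s[21:]  2  'cc'

n(n+1)/2 = 28·29/2 = 406
Σ LCP = 0 + 1 + 2 + 2 + 1 + 2 + 2 + 1 + 3 + 2 + 2 + 0 + 1 + 3 + 1 + 3 + 2 + 0 + 2 + 3 + 2 + 3 + 2 + 3 + 1 + 1 + 3 + 2 = 50
distinct = 406 − 50 = 356

356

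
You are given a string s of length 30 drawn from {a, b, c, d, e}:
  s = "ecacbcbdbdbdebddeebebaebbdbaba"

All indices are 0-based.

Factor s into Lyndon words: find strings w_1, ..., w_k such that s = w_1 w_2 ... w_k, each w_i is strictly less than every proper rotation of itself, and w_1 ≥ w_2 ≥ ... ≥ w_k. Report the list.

emit factor 1: 'e' (i=0, period=1)
emit factor 2: 'c' (i=1, period=1)
emit factor 3: 'acbcbdbdbdebddeebebaebbdb' (i=2, period=25)
emit factor 4: 'ab' (i=27, period=2)
emit factor 5: 'a' (i=29, period=1)

["e", "c", "acbcbdbdbdebddeebebaebbdb", "ab", "a"]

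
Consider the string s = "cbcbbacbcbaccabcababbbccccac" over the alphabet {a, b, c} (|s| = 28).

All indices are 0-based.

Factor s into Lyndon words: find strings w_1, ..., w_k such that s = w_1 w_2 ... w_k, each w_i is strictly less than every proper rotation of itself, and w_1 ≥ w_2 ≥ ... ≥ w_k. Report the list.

emit factor 1: 'c' (i=0, period=1)
emit factor 2: 'bc' (i=1, period=2)
emit factor 3: 'b' (i=3, period=1)
emit factor 4: 'b' (i=4, period=1)
emit factor 5: 'acbcbacc' (i=5, period=8)
emit factor 6: 'abc' (i=13, period=3)
emit factor 7: 'ababbbccccac' (i=16, period=12)

["c", "bc", "b", "b", "acbcbacc", "abc", "ababbbccccac"]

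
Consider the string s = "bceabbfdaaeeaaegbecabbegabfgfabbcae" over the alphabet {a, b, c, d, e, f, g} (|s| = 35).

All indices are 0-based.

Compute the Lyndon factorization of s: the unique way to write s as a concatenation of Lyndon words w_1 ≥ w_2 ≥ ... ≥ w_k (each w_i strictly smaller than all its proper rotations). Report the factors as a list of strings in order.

emit factor 1: 'bce' (i=0, period=3)
emit factor 2: 'abbfd' (i=3, period=5)
emit factor 3: 'aaeeaaegbecabbegabfgfabbcae' (i=8, period=27)

["bce", "abbfd", "aaeeaaegbecabbegabfgfabbcae"]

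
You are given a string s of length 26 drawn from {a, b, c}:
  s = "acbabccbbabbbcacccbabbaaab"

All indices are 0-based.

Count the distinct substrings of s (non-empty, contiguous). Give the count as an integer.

rank | idx | suffix
   0 |  22 | aaab
   1 |  23 | aab
   2 |  24 | ab
   3 |  19 | abbaaab
   4 |   9 | abbbcacccbabbaaab
   5 |   3 | abccbbabbbcacccbabbaaab
   6 |   0 | acbabccbbabbbcacccbabbaaab
   7 |  14 | acccbabbaaab
   8 |  25 | b
   9 |  21 | baaab
  10 |  18 | babbaaab
  11 |   8 | babbbcacccbabbaaab
  12 |   2 | babccbbabbbcacccbabbaaab
  13 |  20 | bbaaab
  14 |   7 | bbabbbcacccbabbaaab
  15 |  10 | bbbcacccbabbaaab
  16 |  11 | bbcacccbabbaaab
  17 |  12 | bcacccbabbaaab
  18 |   4 | bccbbabbbcacccbabbaaab
  19 |  13 | cacccbabbaaab
  20 |  17 | cbabbaaab
  21 |   1 | cbabccbbabbbcacccbabbaaab
  22 |   6 | cbbabbbcacccbabbaaab
  23 |  16 | ccbabbaaab
  24 |   5 | ccbbabbbcacccbabbaaab
  25 |  15 | cccbabbaaab

SA = [22, 23, 24, 19, 9, 3, 0, 14, 25, 21, 18, 8, 2, 20, 7, 10, 11, 12, 4, 13, 17, 1, 6, 16, 5, 15]
[i] adj suffixes → lcp
  [1] 22/23 → 2 ('aa')
  [2] 23/24 → 1 ('a')
  [3] 24/19 → 2 ('ab')
  [4] 19/9 → 3 ('abb')
  [5] 9/3 → 2 ('ab')
  [6] 3/0 → 1 ('a')
  [7] 0/14 → 2 ('ac')
  [8] 14/25 → 0 ('')
  [9] 25/21 → 1 ('b')
  [10] 21/18 → 2 ('ba')
  [11] 18/8 → 4 ('babb')
  [12] 8/2 → 3 ('bab')
  [13] 2/20 → 1 ('b')
  [14] 20/7 → 3 ('bba')
  [15] 7/10 → 2 ('bb')
  [16] 10/11 → 2 ('bb')
  [17] 11/12 → 1 ('b')
  [18] 12/4 → 2 ('bc')
  [19] 4/13 → 0 ('')
  [20] 13/17 → 1 ('c')
  [21] 17/1 → 4 ('cbab')
  [22] 1/6 → 2 ('cb')
  [23] 6/16 → 1 ('c')
  [24] 16/5 → 3 ('ccb')
  [25] 5/15 → 2 ('cc')

n(n+1)/2 = 26·27/2 = 351
Σ LCP = 0 + 2 + 1 + 2 + 3 + 2 + 1 + 2 + 0 + 1 + 2 + 4 + 3 + 1 + 3 + 2 + 2 + 1 + 2 + 0 + 1 + 4 + 2 + 1 + 3 + 2 = 47
distinct = 351 − 47 = 304

304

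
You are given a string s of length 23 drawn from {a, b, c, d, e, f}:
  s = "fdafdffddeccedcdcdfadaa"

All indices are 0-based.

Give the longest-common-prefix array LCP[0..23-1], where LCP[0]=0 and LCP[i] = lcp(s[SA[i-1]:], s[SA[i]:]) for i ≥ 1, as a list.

sorted suffixes:
  #0 SA[0]=22  'a'
  #1 SA[1]=21  'aa'
  #2 SA[2]=19  'adaa'
  #3 SA[3]=2  'afdffddeccedcdcdfadaa'
  #4 SA[4]=10  'ccedcdcdfadaa'
  #5 SA[5]=14  'cdcdfadaa'
  #6 SA[6]=16  'cdfadaa'
  #7 SA[7]=11  'cedcdcdfadaa'
  #8 SA[8]=20  'daa'
  #9 SA[9]=1  'dafdffddeccedcdcdfadaa'
  #10 SA[10]=13  'dcdcdfadaa'
  #11 SA[11]=15  'dcdfadaa'
  #12 SA[12]=7  'ddeccedcdcdfadaa'
  #13 SA[13]=8  'deccedcdcdfadaa'
  #14 SA[14]=17  'dfadaa'
  #15 SA[15]=4  'dffddeccedcdcdfadaa'
  #16 SA[16]=9  'eccedcdcdfadaa'
  #17 SA[17]=12  'edcdcdfadaa'
  #18 SA[18]=18  'fadaa'
  #19 SA[19]=0  'fdafdffddeccedcdcdfadaa'
  #20 SA[20]=6  'fddeccedcdcdfadaa'
  #21 SA[21]=3  'fdffddeccedcdcdfadaa'
  #22 SA[22]=5  'ffddeccedcdcdfadaa'

SA = [22, 21, 19, 2, 10, 14, 16, 11, 20, 1, 13, 15, 7, 8, 17, 4, 9, 12, 18, 0, 6, 3, 5]
[i] adj suffixes → lcp
  [1] 22/21 → 1 ('a')
  [2] 21/19 → 1 ('a')
  [3] 19/2 → 1 ('a')
  [4] 2/10 → 0 ('')
  [5] 10/14 → 1 ('c')
  [6] 14/16 → 2 ('cd')
  [7] 16/11 → 1 ('c')
  [8] 11/20 → 0 ('')
  [9] 20/1 → 2 ('da')
  [10] 1/13 → 1 ('d')
  [11] 13/15 → 3 ('dcd')
  [12] 15/7 → 1 ('d')
  [13] 7/8 → 1 ('d')
  [14] 8/17 → 1 ('d')
  [15] 17/4 → 2 ('df')
  [16] 4/9 → 0 ('')
  [17] 9/12 → 1 ('e')
  [18] 12/18 → 0 ('')
  [19] 18/0 → 1 ('f')
  [20] 0/6 → 2 ('fd')
  [21] 6/3 → 2 ('fd')
  [22] 3/5 → 1 ('f')

[0, 1, 1, 1, 0, 1, 2, 1, 0, 2, 1, 3, 1, 1, 1, 2, 0, 1, 0, 1, 2, 2, 1]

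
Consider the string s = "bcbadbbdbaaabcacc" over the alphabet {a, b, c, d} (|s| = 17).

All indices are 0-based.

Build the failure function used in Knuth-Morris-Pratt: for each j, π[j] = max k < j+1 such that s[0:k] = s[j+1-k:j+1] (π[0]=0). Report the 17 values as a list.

π[0] = 0
j=1 s[j]='c': π[1]=0 (border '')
j=2 s[j]='b': π[2]=1 (border 'b')
j=3 s[j]='a': k: 1→0; π[3]=0 (border '')
j=4 s[j]='d': π[4]=0 (border '')
j=5 s[j]='b': π[5]=1 (border 'b')
j=6 s[j]='b': k: 1→0; π[6]=1 (border 'b')
j=7 s[j]='d': k: 1→0; π[7]=0 (border '')
j=8 s[j]='b': π[8]=1 (border 'b')
j=9 s[j]='a': k: 1→0; π[9]=0 (border '')
j=10 s[j]='a': π[10]=0 (border '')
j=11 s[j]='a': π[11]=0 (border '')
j=12 s[j]='b': π[12]=1 (border 'b')
j=13 s[j]='c': π[13]=2 (border 'bc')
j=14 s[j]='a': k: 2→0; π[14]=0 (border '')
j=15 s[j]='c': π[15]=0 (border '')
j=16 s[j]='c': π[16]=0 (border '')

[0, 0, 1, 0, 0, 1, 1, 0, 1, 0, 0, 0, 1, 2, 0, 0, 0]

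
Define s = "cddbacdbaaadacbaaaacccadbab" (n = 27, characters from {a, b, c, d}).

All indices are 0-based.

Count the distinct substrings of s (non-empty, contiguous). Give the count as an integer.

rank | idx | suffix
   0 |  15 | aaaacccadbab
   1 |  16 | aaacccadbab
   2 |   8 | aaadacbaaaacccadbab
   3 |  17 | aacccadbab
   4 |   9 | aadacbaaaacccadbab
   5 |  25 | ab
   6 |  12 | acbaaaacccadbab
   7 |  18 | acccadbab
   8 |   4 | acdbaaadacbaaaacccadbab
   9 |  10 | adacbaaaacccadbab
  10 |  22 | adbab
  11 |  26 | b
  12 |  14 | baaaacccadbab
  13 |   7 | baaadacbaaaacccadbab
  14 |  24 | bab
  15 |   3 | bacdbaaadacbaaaacccadbab
  16 |  21 | cadbab
  17 |  13 | cbaaaacccadbab
  18 |  20 | ccadbab
  19 |  19 | cccadbab
  20 |   5 | cdbaaadacbaaaacccadbab
  21 |   0 | cddbacdbaaadacbaaaacccadbab
  22 |  11 | dacbaaaacccadbab
  23 |   6 | dbaaadacbaaaacccadbab
  24 |  23 | dbab
  25 |   2 | dbacdbaaadacbaaaacccadbab
  26 |   1 | ddbacdbaaadacbaaaacccadbab

SA = [15, 16, 8, 17, 9, 25, 12, 18, 4, 10, 22, 26, 14, 7, 24, 3, 21, 13, 20, 19, 5, 0, 11, 6, 23, 2, 1]
rank  pair      lcp
   1  s[15:],s[16:]  3  'aaa'
   2  s[16:],s[8:]  3  'aaa'
   3  s[8:],s[17:]  2  'aa'
   4  s[17:],s[9:]  2  'aa'
   5  s[9:],s[25:]  1  'a'
   6  s[25:],s[12:]  1  'a'
   7  s[12:],s[18:]  2  'ac'
   8  s[18:],s[4:]  2  'ac'
   9  s[4:],s[10:]  1  'a'
  10  s[10:],s[22:]  2  'ad'
  11  s[22:],s[26:]  0  ''
  12  s[26:],s[14:]  1  'b'
  13  s[14:],s[7:]  4  'baaa'
  14  s[7:],s[24:]  2  'ba'
  15  s[24:],s[3:]  2  'ba'
  16  s[3:],s[21:]  0  ''
  17  s[21:],s[13:]  1  'c'
  18  s[13:],s[20:]  1  'c'
  19  s[20:],s[19:]  2  'cc'
  20  s[19:],s[5:]  1  'c'
  21  s[5:],s[0:]  2  'cd'
  22  s[0:],s[11:]  0  ''
  23  s[11:],s[6:]  1  'd'
  24  s[6:],s[23:]  3  'dba'
  25  s[23:],s[2:]  3  'dba'
  26  s[2:],s[1:]  1  'd'

n(n+1)/2 = 27·28/2 = 378
Σ LCP = 0 + 3 + 3 + 2 + 2 + 1 + 1 + 2 + 2 + 1 + 2 + 0 + 1 + 4 + 2 + 2 + 0 + 1 + 1 + 2 + 1 + 2 + 0 + 1 + 3 + 3 + 1 = 43
distinct = 378 − 43 = 335

335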